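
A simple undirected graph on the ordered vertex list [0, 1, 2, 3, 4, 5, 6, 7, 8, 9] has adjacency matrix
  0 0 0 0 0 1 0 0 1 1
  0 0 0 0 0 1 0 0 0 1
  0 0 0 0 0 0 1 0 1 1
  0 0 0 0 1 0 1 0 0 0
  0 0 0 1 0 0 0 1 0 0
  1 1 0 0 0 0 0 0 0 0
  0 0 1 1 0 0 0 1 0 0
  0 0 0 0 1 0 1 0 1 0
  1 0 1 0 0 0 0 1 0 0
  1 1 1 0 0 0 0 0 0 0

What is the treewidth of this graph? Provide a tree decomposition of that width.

Treewidth 2.
One optimal decomposition is:
Bags: B1 = {0, 1, 5}  B2 = {0, 1, 9}  B3 = {0, 8, 9}  B4 = {2, 8, 9}  B5 = {2, 7, 8}  B6 = {2, 6, 7}  B7 = {4, 6, 7}  B8 = {3, 4, 6}
Tree: B1–B2, B2–B3, B3–B4, B4–B5, B5–B6, B6–B7, B7–B8

Every bag has size at most 3, so the width is 3 − 1 = 2 and tw(G) ≤ 2. The edges 5–1–9–0–5 form a cycle, so G is not a tree and its treewidth is at least 2. Combining the bounds, tw(G) = 2.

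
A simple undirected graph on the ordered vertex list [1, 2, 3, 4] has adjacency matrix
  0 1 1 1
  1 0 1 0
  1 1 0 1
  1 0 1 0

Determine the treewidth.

A width-2 tree decomposition is:
Bags: B1 = {1, 2, 3}  B2 = {1, 3, 4}
Tree: B1–B2
The largest bag has 3 vertices, giving width 2; this decomposition certifies tw(G) ≤ 2. For the lower bound, the 3 vertices {1, 2, 3} are pairwise adjacent, and any tree decomposition puts a clique entirely inside one bag — forcing width ≥ 2. Combining the bounds, tw(G) = 2.

2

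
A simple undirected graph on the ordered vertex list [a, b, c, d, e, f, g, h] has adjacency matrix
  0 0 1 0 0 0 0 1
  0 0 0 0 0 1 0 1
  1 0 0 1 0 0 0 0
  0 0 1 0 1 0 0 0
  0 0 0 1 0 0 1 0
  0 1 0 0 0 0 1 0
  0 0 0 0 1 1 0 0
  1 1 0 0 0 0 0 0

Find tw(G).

A width-2 tree decomposition is:
Bags: B1 = {a, b, h}  B2 = {a, b, f}  B3 = {a, f, g}  B4 = {a, e, g}  B5 = {a, d, e}  B6 = {a, c, d}
Tree: B1–B2, B2–B3, B3–B4, B4–B5, B5–B6
The largest bag has 3 vertices, giving width 2; this decomposition certifies tw(G) ≤ 2. Since a–h–b–f–g–e–d–c–a is a cycle in G, G is not acyclic. Forests are exactly the graphs of treewidth ≤ 1, so tw(G) ≥ 2. Hence tw(G) = 2 exactly.

2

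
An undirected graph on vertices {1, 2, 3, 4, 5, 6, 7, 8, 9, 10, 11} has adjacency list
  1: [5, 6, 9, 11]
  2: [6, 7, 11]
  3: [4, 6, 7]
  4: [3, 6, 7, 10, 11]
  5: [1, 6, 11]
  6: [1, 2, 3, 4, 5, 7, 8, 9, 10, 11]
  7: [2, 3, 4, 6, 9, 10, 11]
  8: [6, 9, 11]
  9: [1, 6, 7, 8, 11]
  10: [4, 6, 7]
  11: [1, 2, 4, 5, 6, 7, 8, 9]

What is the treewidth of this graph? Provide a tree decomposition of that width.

Each bag holds 4 vertices, so the decomposition has width 3, which upper-bounds the treewidth. Conversely, {6, 8, 9, 11} is a clique of size 4, and the vertices of any clique must share a bag in every tree decomposition; so some bag has ≥ 4 vertices and tw(G) ≥ 3. The upper and lower bounds meet at 3, so that is the treewidth.

Treewidth 3.
One such decomposition:
Bags: B1 = {4, 6, 7, 11}  B2 = {3, 4, 6, 7}  B3 = {6, 7, 9, 11}  B4 = {1, 6, 9, 11}  B5 = {4, 6, 7, 10}  B6 = {1, 5, 6, 11}  B7 = {2, 6, 7, 11}  B8 = {6, 8, 9, 11}
Tree: B1–B2, B1–B3, B3–B4, B2–B5, B4–B6, B3–B7, B3–B8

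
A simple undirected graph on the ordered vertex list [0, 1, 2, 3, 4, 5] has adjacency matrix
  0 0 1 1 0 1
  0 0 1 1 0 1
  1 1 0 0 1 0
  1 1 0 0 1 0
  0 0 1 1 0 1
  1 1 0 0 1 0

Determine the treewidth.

3

A width-3 tree decomposition is:
Bags: B1 = {2, 3, 4, 5}  B2 = {1, 2, 3, 5}  B3 = {0, 2, 3, 5}
Tree: B1–B2, B2–B3
The largest bag has 4 vertices, giving width 3; this decomposition certifies tw(G) ≤ 3. For the lower bound: the 4 vertex sets {4,5}, {1,2}, {3}, {0} are disjoint, each induces a connected subgraph, and every pair is joined by at least one edge of G. Contracting each set to a single vertex therefore yields K_{4} as a minor, and since treewidth is minor-monotone, tw(G) ≥ tw(K_{4}) = 3. Hence tw(G) = 3 exactly.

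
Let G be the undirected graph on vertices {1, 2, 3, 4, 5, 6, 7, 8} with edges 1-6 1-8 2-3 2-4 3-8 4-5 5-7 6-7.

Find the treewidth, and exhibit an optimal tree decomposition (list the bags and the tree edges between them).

The largest bag has 3 vertices, giving width 2; this decomposition certifies tw(G) ≤ 2. Since 6–1–8–3–2–4–5–7–6 is a cycle in G, G is not acyclic. Forests are exactly the graphs of treewidth ≤ 1, so tw(G) ≥ 2. Combining the bounds, tw(G) = 2.

Treewidth 2.
Bags: B1 = {1, 6, 8}  B2 = {3, 6, 8}  B3 = {2, 3, 6}  B4 = {2, 4, 6}  B5 = {4, 5, 6}  B6 = {5, 6, 7}
Tree: B1–B2, B2–B3, B3–B4, B4–B5, B5–B6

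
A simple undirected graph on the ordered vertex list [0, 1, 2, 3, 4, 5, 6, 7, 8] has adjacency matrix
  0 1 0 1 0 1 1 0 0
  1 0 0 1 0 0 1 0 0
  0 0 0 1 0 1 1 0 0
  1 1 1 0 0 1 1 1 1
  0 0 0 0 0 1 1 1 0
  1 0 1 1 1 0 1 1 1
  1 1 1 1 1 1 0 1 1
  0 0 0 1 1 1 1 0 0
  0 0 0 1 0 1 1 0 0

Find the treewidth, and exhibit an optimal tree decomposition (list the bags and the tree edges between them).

Treewidth 3.
One such decomposition:
Bags: B1 = {3, 5, 6, 7}  B2 = {2, 3, 5, 6}  B3 = {0, 3, 5, 6}  B4 = {3, 5, 6, 8}  B5 = {4, 5, 6, 7}  B6 = {0, 1, 3, 6}
Tree: B1–B2, B1–B3, B3–B4, B1–B5, B3–B6

The largest bag has 4 vertices, giving width 3; this decomposition certifies tw(G) ≤ 3. For the lower bound, the 4 vertices {0, 1, 3, 6} are pairwise adjacent, and any tree decomposition puts a clique entirely inside one bag — forcing width ≥ 3. Therefore the treewidth is 3.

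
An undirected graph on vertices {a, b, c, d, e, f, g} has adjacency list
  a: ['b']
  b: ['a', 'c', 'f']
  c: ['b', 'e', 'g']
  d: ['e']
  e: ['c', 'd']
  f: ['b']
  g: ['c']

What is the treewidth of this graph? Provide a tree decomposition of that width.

Each bag holds 2 vertices, so the decomposition has width 1, which upper-bounds the treewidth. Since G has at least one edge (e.g. c–b), it is not an edgeless graph, so tw(G) ≥ 1. Therefore the treewidth is 1.

Treewidth 1.
One such decomposition:
Bags: B1 = {b, c}  B2 = {c, e}  B3 = {d, e}  B4 = {c, g}  B5 = {a, b}  B6 = {b, f}
Tree: B1–B2, B2–B3, B2–B4, B1–B5, B5–B6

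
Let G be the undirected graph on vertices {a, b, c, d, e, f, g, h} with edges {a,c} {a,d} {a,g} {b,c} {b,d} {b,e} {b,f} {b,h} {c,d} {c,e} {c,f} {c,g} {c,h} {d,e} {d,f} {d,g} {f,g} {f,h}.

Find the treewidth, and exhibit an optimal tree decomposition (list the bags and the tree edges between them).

Each bag holds 4 vertices, so the decomposition has width 3, which upper-bounds the treewidth. Conversely, {a, c, d, g} is a clique of size 4, and the vertices of any clique must share a bag in every tree decomposition; so some bag has ≥ 4 vertices and tw(G) ≥ 3. Combining the bounds, tw(G) = 3.

Treewidth 3.
Bags: B1 = {a, c, d, g}  B2 = {c, d, f, g}  B3 = {b, c, d, f}  B4 = {b, c, d, e}  B5 = {b, c, f, h}
Tree: B1–B2, B2–B3, B3–B4, B3–B5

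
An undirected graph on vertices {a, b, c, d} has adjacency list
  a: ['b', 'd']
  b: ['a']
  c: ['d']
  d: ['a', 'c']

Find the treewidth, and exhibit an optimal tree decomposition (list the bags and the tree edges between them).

Each bag holds 2 vertices, so the decomposition has width 1, which upper-bounds the treewidth. G has an edge, so its treewidth is at least 1. Hence tw(G) = 1 exactly.

Treewidth 1.
Bags: B1 = {a, b}  B2 = {a, d}  B3 = {c, d}
Tree: B1–B2, B2–B3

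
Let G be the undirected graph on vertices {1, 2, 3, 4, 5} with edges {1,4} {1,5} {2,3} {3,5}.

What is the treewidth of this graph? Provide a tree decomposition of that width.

Treewidth 1.
One such decomposition:
Bags: B1 = {1, 5}  B2 = {3, 5}  B3 = {1, 4}  B4 = {2, 3}
Tree: B1–B2, B1–B3, B2–B4

The largest bag has 2 vertices, giving width 1; this decomposition certifies tw(G) ≤ 1. Any graph with an edge has treewidth ≥ 1, and G has the edge 5–1. Hence tw(G) = 1 exactly.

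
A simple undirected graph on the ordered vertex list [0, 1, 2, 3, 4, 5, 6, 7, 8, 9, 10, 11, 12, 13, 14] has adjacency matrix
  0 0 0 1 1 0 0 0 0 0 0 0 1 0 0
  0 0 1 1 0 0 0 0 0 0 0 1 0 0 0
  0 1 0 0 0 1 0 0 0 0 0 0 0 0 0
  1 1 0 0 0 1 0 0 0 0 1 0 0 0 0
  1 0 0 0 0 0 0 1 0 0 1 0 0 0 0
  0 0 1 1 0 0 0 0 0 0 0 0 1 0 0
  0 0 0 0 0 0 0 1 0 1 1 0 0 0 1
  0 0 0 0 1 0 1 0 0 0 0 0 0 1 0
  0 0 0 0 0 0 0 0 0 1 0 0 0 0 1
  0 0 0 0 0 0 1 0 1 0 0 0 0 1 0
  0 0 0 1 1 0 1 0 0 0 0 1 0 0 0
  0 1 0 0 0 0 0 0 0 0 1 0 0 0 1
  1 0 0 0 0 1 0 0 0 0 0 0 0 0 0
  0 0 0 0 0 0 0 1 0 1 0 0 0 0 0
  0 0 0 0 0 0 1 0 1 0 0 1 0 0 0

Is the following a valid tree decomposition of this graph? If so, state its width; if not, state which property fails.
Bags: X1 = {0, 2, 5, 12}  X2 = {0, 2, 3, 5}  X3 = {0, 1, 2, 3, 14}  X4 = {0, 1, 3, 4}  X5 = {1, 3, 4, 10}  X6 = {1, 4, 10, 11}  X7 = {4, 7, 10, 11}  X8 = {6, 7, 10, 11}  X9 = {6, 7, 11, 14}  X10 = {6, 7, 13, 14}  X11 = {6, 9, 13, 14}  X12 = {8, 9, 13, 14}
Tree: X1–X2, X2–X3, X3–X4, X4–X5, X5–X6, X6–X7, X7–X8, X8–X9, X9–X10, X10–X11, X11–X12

A tree decomposition must satisfy three properties: every vertex lies in some bag; for every edge, both endpoints lie together in some bag; and for every vertex, the bags containing it form a connected subtree. Here bags containing vertex 14 are not connected in the tree, so the decomposition is invalid.

No — bags containing vertex 14 are not connected in the tree.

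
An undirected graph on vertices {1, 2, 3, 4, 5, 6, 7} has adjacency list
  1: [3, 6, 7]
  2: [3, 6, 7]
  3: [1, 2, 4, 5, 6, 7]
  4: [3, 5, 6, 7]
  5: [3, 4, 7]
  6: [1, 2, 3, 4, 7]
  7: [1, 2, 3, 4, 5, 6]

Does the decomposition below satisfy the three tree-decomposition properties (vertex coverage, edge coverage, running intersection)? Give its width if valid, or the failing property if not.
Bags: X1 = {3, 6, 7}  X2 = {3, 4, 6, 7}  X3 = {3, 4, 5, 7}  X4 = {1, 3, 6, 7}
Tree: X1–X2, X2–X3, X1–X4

A tree decomposition must satisfy three properties: every vertex lies in some bag; for every edge, both endpoints lie together in some bag; and for every vertex, the bags containing it form a connected subtree. Here vertex 2 appears in no bag, so the decomposition is invalid.

No — vertex 2 appears in no bag.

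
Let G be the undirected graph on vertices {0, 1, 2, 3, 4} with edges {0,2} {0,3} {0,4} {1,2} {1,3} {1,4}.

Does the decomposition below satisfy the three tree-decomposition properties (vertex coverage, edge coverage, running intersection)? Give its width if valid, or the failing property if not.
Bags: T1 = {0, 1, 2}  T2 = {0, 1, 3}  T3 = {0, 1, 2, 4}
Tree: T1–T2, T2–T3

A tree decomposition must satisfy three properties: every vertex lies in some bag; for every edge, both endpoints lie together in some bag; and for every vertex, the bags containing it form a connected subtree. Here bags containing vertex 2 are not connected in the tree, so the decomposition is invalid.

No — bags containing vertex 2 are not connected in the tree.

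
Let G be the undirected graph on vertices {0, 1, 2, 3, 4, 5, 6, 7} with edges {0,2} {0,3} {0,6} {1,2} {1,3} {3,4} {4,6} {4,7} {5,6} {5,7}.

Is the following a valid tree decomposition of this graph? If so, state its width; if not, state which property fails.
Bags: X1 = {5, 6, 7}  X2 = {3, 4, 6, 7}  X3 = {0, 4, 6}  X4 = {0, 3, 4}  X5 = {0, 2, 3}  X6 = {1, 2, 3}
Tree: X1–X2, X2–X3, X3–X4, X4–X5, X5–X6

No — bags containing vertex 3 are not connected in the tree.

A tree decomposition must satisfy three properties: every vertex lies in some bag; for every edge, both endpoints lie together in some bag; and for every vertex, the bags containing it form a connected subtree. Here bags containing vertex 3 are not connected in the tree, so the decomposition is invalid.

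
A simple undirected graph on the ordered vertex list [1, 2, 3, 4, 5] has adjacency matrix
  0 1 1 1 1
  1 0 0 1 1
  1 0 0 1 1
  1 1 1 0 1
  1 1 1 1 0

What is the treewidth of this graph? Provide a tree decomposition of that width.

Treewidth 3.
Bags: B1 = {1, 3, 4, 5}  B2 = {1, 2, 4, 5}
Tree: B1–B2

Every bag has size at most 4, so the width is 4 − 1 = 3 and tw(G) ≤ 3. On the other hand G contains the 4-clique {1, 2, 4, 5}. A clique must lie in a single bag of any decomposition, so no decomposition can have width below 3. The upper and lower bounds meet at 3, so that is the treewidth.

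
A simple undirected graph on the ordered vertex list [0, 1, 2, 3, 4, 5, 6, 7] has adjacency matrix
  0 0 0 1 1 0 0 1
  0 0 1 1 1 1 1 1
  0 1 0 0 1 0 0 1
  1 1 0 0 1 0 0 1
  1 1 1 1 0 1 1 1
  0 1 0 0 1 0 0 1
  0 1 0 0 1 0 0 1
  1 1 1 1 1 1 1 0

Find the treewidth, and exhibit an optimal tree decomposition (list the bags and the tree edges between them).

Every bag has size at most 4, so the width is 4 − 1 = 3 and tw(G) ≤ 3. Conversely, {0, 3, 4, 7} is a clique of size 4, and the vertices of any clique must share a bag in every tree decomposition; so some bag has ≥ 4 vertices and tw(G) ≥ 3. Hence tw(G) = 3 exactly.

Treewidth 3.
One optimal decomposition is:
Bags: B1 = {1, 2, 4, 7}  B2 = {1, 4, 5, 7}  B3 = {1, 4, 6, 7}  B4 = {1, 3, 4, 7}  B5 = {0, 3, 4, 7}
Tree: B1–B2, B1–B3, B3–B4, B4–B5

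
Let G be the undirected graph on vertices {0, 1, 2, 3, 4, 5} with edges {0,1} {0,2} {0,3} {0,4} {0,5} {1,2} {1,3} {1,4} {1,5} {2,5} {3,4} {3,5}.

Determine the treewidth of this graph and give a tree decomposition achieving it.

Each bag holds 4 vertices, so the decomposition has width 3, which upper-bounds the treewidth. Conversely, {0, 1, 2, 5} is a clique of size 4, and the vertices of any clique must share a bag in every tree decomposition; so some bag has ≥ 4 vertices and tw(G) ≥ 3. The upper and lower bounds meet at 3, so that is the treewidth.

Treewidth 3.
One optimal decomposition is:
Bags: B1 = {0, 1, 3, 4}  B2 = {0, 1, 3, 5}  B3 = {0, 1, 2, 5}
Tree: B1–B2, B2–B3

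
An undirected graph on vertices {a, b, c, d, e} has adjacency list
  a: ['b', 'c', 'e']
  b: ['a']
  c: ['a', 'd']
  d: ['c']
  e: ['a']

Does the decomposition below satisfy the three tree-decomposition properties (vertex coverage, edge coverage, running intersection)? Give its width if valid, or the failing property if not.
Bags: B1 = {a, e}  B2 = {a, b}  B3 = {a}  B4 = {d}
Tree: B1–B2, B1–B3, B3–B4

A tree decomposition must satisfy three properties: every vertex lies in some bag; for every edge, both endpoints lie together in some bag; and for every vertex, the bags containing it form a connected subtree. Here vertex c appears in no bag, so the decomposition is invalid.

No — vertex c appears in no bag.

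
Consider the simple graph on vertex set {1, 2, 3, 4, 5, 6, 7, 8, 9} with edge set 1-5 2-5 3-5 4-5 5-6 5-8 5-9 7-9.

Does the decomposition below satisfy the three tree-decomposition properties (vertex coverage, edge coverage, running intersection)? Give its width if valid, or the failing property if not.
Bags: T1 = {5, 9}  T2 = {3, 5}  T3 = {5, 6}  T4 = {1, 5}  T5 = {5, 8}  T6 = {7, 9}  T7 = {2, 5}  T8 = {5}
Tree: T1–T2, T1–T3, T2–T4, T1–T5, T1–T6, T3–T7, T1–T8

No — vertex 4 appears in no bag.

A tree decomposition must satisfy three properties: every vertex lies in some bag; for every edge, both endpoints lie together in some bag; and for every vertex, the bags containing it form a connected subtree. Here vertex 4 appears in no bag, so the decomposition is invalid.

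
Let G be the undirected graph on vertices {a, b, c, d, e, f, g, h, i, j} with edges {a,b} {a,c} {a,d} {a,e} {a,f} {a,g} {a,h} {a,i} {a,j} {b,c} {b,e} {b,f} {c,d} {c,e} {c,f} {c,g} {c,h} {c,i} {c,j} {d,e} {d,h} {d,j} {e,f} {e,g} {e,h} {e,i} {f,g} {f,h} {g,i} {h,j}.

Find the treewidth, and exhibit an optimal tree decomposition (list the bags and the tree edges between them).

Every bag has size at most 5, so the width is 5 − 1 = 4 and tw(G) ≤ 4. On the other hand G contains the 5-clique {a, c, d, h, j}. A clique must lie in a single bag of any decomposition, so no decomposition can have width below 4. Combining the bounds, tw(G) = 4.

Treewidth 4.
Bags: B1 = {a, c, e, f, g}  B2 = {a, c, e, f, h}  B3 = {a, b, c, e, f}  B4 = {a, c, d, e, h}  B5 = {a, c, e, g, i}  B6 = {a, c, d, h, j}
Tree: B1–B2, B2–B3, B2–B4, B1–B5, B4–B6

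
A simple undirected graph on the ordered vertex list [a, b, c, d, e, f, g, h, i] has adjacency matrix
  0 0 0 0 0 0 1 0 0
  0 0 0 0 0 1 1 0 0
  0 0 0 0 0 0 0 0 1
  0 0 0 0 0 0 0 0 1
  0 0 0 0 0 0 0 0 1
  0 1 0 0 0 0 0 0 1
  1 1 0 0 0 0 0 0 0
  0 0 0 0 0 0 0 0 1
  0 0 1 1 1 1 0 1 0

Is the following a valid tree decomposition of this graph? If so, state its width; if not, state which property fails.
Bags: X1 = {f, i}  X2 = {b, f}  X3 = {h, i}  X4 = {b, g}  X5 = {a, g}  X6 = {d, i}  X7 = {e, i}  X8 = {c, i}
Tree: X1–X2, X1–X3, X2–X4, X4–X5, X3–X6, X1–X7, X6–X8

Checking the three conditions: (i) the bags cover all of {a, b, c, d, e, f, g, h, i}; (ii) for each edge, some bag contains both endpoints; (iii) the bags containing any fixed vertex form a subtree. All hold, so the decomposition is valid with width 2 − 1 = 1.

Yes; width 1.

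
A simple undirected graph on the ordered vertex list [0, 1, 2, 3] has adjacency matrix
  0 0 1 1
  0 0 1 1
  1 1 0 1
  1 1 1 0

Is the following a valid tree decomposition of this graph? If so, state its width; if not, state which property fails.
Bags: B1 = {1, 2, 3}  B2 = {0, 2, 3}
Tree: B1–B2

Yes; width 2.

Every vertex of G appears in some bag (union = {0, 1, 2, 3}); every edge is covered by a bag; and for each vertex v the set of bags containing v is connected in the bag tree. The decomposition is therefore valid. The largest bag has 3 vertices, so the width is 2.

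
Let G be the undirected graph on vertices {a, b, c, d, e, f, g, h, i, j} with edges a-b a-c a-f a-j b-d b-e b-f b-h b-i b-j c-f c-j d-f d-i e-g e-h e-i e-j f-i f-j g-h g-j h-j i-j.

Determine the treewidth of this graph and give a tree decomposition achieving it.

Every bag has size at most 4, so the width is 4 − 1 = 3 and tw(G) ≤ 3. For the lower bound, the 4 vertices {b, d, f, i} are pairwise adjacent, and any tree decomposition puts a clique entirely inside one bag — forcing width ≥ 3. Combining the bounds, tw(G) = 3.

Treewidth 3.
Bags: B1 = {b, e, i, j}  B2 = {b, f, i, j}  B3 = {a, b, f, j}  B4 = {b, e, h, j}  B5 = {e, g, h, j}  B6 = {b, d, f, i}  B7 = {a, c, f, j}
Tree: B1–B2, B2–B3, B1–B4, B4–B5, B2–B6, B3–B7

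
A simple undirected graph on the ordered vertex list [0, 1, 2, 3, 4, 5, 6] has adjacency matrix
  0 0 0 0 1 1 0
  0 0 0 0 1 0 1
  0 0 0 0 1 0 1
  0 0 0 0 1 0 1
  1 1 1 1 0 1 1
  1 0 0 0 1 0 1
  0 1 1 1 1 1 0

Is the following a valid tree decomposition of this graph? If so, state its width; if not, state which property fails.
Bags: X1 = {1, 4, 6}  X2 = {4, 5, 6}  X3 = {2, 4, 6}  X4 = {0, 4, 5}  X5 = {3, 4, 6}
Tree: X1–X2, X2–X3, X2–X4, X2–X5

Yes; width 2.

Every vertex of G appears in some bag (union = {0, 1, 2, 3, 4, 5, 6}); every edge is covered by a bag; and for each vertex v the set of bags containing v is connected in the bag tree. The decomposition is therefore valid. The largest bag has 3 vertices, so the width is 2.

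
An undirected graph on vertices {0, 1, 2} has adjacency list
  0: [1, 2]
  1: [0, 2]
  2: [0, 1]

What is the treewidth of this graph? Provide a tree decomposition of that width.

Treewidth 2.
One such decomposition:
Bags: B1 = {0, 1, 2}
Tree: (single bag)

With just one bag of size 3, the width is 3 − 1 = 2, so tw(G) ≤ 2. For the lower bound, the 3 vertices {0, 1, 2} are pairwise adjacent, and any tree decomposition puts a clique entirely inside one bag — forcing width ≥ 2. The upper and lower bounds meet at 2, so that is the treewidth.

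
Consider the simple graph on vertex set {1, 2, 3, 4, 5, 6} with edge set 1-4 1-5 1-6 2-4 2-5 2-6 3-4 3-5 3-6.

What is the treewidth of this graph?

3

A width-3 tree decomposition is:
Bags: B1 = {3, 4, 5, 6}  B2 = {2, 4, 5, 6}  B3 = {1, 4, 5, 6}
Tree: B1–B2, B2–B3
Every bag has size at most 4, so the width is 4 − 1 = 3 and tw(G) ≤ 3. For the lower bound: the 4 vertex sets {3,6}, {2,5}, {4}, {1} are disjoint, each induces a connected subgraph, and every pair is joined by at least one edge of G. Contracting each set to a single vertex therefore yields K_{4} as a minor, and since treewidth is minor-monotone, tw(G) ≥ tw(K_{4}) = 3. Combining the bounds, tw(G) = 3.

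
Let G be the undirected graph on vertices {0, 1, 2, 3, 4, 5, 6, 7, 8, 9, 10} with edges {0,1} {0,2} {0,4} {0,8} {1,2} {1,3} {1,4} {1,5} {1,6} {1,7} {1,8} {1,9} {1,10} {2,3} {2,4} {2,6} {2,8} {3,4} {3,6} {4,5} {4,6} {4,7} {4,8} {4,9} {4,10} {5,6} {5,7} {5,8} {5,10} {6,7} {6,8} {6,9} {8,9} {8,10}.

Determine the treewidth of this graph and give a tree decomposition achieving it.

Treewidth 4.
One such decomposition:
Bags: B1 = {0, 1, 2, 4, 8}  B2 = {1, 2, 4, 6, 8}  B3 = {1, 4, 5, 6, 8}  B4 = {1, 4, 6, 8, 9}  B5 = {1, 4, 5, 6, 7}  B6 = {1, 4, 5, 8, 10}  B7 = {1, 2, 3, 4, 6}
Tree: B1–B2, B2–B3, B3–B4, B3–B5, B3–B6, B2–B7

Every bag has size at most 5, so the width is 5 − 1 = 4 and tw(G) ≤ 4. Conversely, {0, 1, 2, 4, 8} is a clique of size 5, and the vertices of any clique must share a bag in every tree decomposition; so some bag has ≥ 5 vertices and tw(G) ≥ 4. Hence tw(G) = 4 exactly.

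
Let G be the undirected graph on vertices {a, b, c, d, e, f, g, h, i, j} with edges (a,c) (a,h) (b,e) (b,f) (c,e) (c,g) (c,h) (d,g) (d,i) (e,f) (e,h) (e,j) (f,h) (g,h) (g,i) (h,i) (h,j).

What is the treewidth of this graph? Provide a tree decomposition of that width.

Treewidth 2.
One optimal decomposition is:
Bags: B1 = {c, g, h}  B2 = {c, e, h}  B3 = {e, f, h}  B4 = {b, e, f}  B5 = {g, h, i}  B6 = {a, c, h}  B7 = {d, g, i}  B8 = {e, h, j}
Tree: B1–B2, B2–B3, B3–B4, B1–B5, B2–B6, B5–B7, B3–B8

Every bag has size at most 3, so the width is 3 − 1 = 2 and tw(G) ≤ 2. On the other hand G contains the 3-clique {d, g, i}. A clique must lie in a single bag of any decomposition, so no decomposition can have width below 2. The upper and lower bounds meet at 2, so that is the treewidth.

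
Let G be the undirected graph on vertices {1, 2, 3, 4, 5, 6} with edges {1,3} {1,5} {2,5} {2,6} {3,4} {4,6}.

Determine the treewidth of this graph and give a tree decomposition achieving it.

Every bag has size at most 3, so the width is 3 − 1 = 2 and tw(G) ≤ 2. Since 1–3–4–6–2–5–1 is a cycle in G, G is not acyclic. Forests are exactly the graphs of treewidth ≤ 1, so tw(G) ≥ 2. Hence tw(G) = 2 exactly.

Treewidth 2.
One such decomposition:
Bags: B1 = {1, 3, 4}  B2 = {1, 4, 6}  B3 = {1, 2, 6}  B4 = {1, 2, 5}
Tree: B1–B2, B2–B3, B3–B4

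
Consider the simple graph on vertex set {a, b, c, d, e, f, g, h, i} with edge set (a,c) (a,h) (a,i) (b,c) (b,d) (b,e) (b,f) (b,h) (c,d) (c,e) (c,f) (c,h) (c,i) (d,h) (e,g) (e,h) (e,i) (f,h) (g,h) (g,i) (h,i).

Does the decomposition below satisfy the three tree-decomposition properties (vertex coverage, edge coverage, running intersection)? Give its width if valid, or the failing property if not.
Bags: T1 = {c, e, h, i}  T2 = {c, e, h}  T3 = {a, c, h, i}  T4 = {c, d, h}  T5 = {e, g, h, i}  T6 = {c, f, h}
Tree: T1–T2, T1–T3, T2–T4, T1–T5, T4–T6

A tree decomposition must satisfy three properties: every vertex lies in some bag; for every edge, both endpoints lie together in some bag; and for every vertex, the bags containing it form a connected subtree. Here vertex b appears in no bag, so the decomposition is invalid.

No — vertex b appears in no bag.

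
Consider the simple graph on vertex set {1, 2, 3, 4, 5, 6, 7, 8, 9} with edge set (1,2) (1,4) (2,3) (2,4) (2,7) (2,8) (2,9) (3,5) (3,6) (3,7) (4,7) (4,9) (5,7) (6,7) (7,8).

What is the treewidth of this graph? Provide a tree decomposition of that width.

Each bag holds 3 vertices, so the decomposition has width 2, which upper-bounds the treewidth. On the other hand G contains the 3-clique {2, 7, 8}. A clique must lie in a single bag of any decomposition, so no decomposition can have width below 2. Combining the bounds, tw(G) = 2.

Treewidth 2.
One such decomposition:
Bags: B1 = {2, 4, 7}  B2 = {2, 3, 7}  B3 = {2, 7, 8}  B4 = {1, 2, 4}  B5 = {3, 6, 7}  B6 = {2, 4, 9}  B7 = {3, 5, 7}
Tree: B1–B2, B2–B3, B1–B4, B2–B5, B1–B6, B2–B7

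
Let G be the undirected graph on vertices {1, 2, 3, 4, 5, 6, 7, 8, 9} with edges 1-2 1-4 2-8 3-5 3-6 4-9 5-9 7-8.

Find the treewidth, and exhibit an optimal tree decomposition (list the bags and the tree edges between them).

The largest bag has 2 vertices, giving width 1; this decomposition certifies tw(G) ≤ 1. G has an edge, so its treewidth is at least 1. Therefore the treewidth is 1.

Treewidth 1.
One such decomposition:
Bags: B1 = {3, 6}  B2 = {3, 5}  B3 = {5, 9}  B4 = {4, 9}  B5 = {1, 4}  B6 = {1, 2}  B7 = {2, 8}  B8 = {7, 8}
Tree: B1–B2, B2–B3, B3–B4, B4–B5, B5–B6, B6–B7, B7–B8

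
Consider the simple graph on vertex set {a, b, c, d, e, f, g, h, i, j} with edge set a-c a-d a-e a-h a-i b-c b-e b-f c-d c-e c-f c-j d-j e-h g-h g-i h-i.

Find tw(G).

A width-2 tree decomposition is:
Bags: B1 = {g, h, i}  B2 = {a, h, i}  B3 = {a, e, h}  B4 = {a, c, e}  B5 = {a, c, d}  B6 = {b, c, e}  B7 = {c, d, j}  B8 = {b, c, f}
Tree: B1–B2, B2–B3, B3–B4, B4–B5, B4–B6, B5–B7, B6–B8
Each bag holds 3 vertices, so the decomposition has width 2, which upper-bounds the treewidth. For the lower bound, the 3 vertices {g, h, i} are pairwise adjacent, and any tree decomposition puts a clique entirely inside one bag — forcing width ≥ 2. Therefore the treewidth is 2.

2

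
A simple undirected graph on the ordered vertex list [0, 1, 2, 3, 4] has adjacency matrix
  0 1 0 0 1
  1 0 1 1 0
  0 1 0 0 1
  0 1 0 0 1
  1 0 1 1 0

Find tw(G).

2

A width-2 tree decomposition is:
Bags: B1 = {1, 2, 4}  B2 = {1, 3, 4}  B3 = {0, 1, 4}
Tree: B1–B2, B2–B3
Each bag holds 3 vertices, so the decomposition has width 2, which upper-bounds the treewidth. The edges 2–1–3–4–2 form a cycle, so G is not a tree and its treewidth is at least 2. Hence tw(G) = 2 exactly.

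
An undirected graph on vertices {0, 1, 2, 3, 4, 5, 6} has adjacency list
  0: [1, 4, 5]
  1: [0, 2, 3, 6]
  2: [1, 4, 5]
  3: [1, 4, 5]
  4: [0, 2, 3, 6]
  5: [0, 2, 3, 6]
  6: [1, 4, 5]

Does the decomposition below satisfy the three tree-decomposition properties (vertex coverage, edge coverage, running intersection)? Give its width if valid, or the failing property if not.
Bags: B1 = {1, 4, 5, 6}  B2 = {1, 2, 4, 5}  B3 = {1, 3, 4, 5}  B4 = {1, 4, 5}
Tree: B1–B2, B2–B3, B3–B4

No — vertex 0 appears in no bag.

A tree decomposition must satisfy three properties: every vertex lies in some bag; for every edge, both endpoints lie together in some bag; and for every vertex, the bags containing it form a connected subtree. Here vertex 0 appears in no bag, so the decomposition is invalid.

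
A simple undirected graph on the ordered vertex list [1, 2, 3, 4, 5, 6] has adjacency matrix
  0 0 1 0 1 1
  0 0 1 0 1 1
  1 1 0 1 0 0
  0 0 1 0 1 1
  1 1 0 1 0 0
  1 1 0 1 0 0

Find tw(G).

A width-3 tree decomposition is:
Bags: B1 = {1, 3, 5, 6}  B2 = {3, 4, 5, 6}  B3 = {2, 3, 5, 6}
Tree: B1–B2, B2–B3
Each bag holds 4 vertices, so the decomposition has width 3, which upper-bounds the treewidth. For the lower bound: the 4 vertex sets {1,5}, {3,4}, {6}, {2} are disjoint, each induces a connected subgraph, and every pair is joined by at least one edge of G. Contracting each set to a single vertex therefore yields K_{4} as a minor, and since treewidth is minor-monotone, tw(G) ≥ tw(K_{4}) = 3. Therefore the treewidth is 3.

3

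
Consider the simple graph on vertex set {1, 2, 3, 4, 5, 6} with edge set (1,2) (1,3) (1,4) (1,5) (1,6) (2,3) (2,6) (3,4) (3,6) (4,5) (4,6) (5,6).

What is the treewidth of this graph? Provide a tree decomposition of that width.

Each bag holds 4 vertices, so the decomposition has width 3, which upper-bounds the treewidth. For the lower bound, the 4 vertices {1, 2, 3, 6} are pairwise adjacent, and any tree decomposition puts a clique entirely inside one bag — forcing width ≥ 3. Combining the bounds, tw(G) = 3.

Treewidth 3.
One such decomposition:
Bags: B1 = {1, 4, 5, 6}  B2 = {1, 3, 4, 6}  B3 = {1, 2, 3, 6}
Tree: B1–B2, B2–B3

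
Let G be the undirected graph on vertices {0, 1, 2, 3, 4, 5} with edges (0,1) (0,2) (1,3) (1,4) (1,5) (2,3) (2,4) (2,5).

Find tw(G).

2

A width-2 tree decomposition is:
Bags: B1 = {1, 2, 5}  B2 = {1, 2, 4}  B3 = {1, 2, 3}  B4 = {0, 1, 2}
Tree: B1–B2, B2–B3, B3–B4
Every bag has size at most 3, so the width is 3 − 1 = 2 and tw(G) ≤ 2. Since 5–1–4–2–5 is a cycle in G, G is not acyclic. Forests are exactly the graphs of treewidth ≤ 1, so tw(G) ≥ 2. Therefore the treewidth is 2.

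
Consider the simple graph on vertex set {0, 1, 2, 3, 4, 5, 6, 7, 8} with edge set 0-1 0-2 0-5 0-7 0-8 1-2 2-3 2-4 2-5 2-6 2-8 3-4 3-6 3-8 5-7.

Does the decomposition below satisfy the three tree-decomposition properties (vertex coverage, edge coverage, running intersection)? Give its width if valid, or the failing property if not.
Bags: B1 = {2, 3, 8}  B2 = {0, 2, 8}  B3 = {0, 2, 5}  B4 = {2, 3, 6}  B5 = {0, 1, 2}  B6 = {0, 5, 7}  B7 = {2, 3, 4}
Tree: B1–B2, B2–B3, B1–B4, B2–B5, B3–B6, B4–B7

Yes; width 2.

Checking the three conditions: (i) the bags cover all of {0, 1, 2, 3, 4, 5, 6, 7, 8}; (ii) for each edge, some bag contains both endpoints; (iii) the bags containing any fixed vertex form a subtree. All hold, so the decomposition is valid with width 3 − 1 = 2.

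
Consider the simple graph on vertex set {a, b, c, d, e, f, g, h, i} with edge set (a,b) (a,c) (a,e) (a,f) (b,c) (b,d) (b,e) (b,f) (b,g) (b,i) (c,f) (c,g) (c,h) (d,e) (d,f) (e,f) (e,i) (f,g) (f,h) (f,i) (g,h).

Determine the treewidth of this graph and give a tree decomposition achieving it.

Treewidth 3.
One such decomposition:
Bags: B1 = {a, b, e, f}  B2 = {a, b, c, f}  B3 = {b, c, f, g}  B4 = {c, f, g, h}  B5 = {b, e, f, i}  B6 = {b, d, e, f}
Tree: B1–B2, B2–B3, B3–B4, B1–B5, B1–B6

Each bag holds 4 vertices, so the decomposition has width 3, which upper-bounds the treewidth. For the lower bound, the 4 vertices {c, f, g, h} are pairwise adjacent, and any tree decomposition puts a clique entirely inside one bag — forcing width ≥ 3. The upper and lower bounds meet at 3, so that is the treewidth.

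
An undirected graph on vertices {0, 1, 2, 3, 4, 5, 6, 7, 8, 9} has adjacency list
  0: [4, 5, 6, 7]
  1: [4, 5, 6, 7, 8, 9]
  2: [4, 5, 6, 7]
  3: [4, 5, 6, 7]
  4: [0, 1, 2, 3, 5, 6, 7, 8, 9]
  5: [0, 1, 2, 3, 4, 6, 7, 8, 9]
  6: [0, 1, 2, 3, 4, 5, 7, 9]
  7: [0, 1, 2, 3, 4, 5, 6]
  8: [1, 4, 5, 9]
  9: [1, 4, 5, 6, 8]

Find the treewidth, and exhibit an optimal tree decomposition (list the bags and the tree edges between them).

Each bag holds 5 vertices, so the decomposition has width 4, which upper-bounds the treewidth. Conversely, {1, 4, 5, 8, 9} is a clique of size 5, and the vertices of any clique must share a bag in every tree decomposition; so some bag has ≥ 5 vertices and tw(G) ≥ 4. Combining the bounds, tw(G) = 4.

Treewidth 4.
One optimal decomposition is:
Bags: B1 = {1, 4, 5, 6, 7}  B2 = {3, 4, 5, 6, 7}  B3 = {1, 4, 5, 6, 9}  B4 = {1, 4, 5, 8, 9}  B5 = {2, 4, 5, 6, 7}  B6 = {0, 4, 5, 6, 7}
Tree: B1–B2, B1–B3, B3–B4, B2–B5, B5–B6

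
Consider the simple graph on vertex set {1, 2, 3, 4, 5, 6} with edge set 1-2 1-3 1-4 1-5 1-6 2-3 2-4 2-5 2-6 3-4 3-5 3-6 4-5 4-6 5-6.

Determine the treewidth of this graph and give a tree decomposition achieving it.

Treewidth 5.
Bags: B1 = {1, 2, 3, 4, 5, 6}
Tree: (single bag)

With just one bag of size 6, the width is 6 − 1 = 5, so tw(G) ≤ 5. For the lower bound, the 6 vertices {1, 2, 3, 4, 5, 6} are pairwise adjacent, and any tree decomposition puts a clique entirely inside one bag — forcing width ≥ 5. Combining the bounds, tw(G) = 5.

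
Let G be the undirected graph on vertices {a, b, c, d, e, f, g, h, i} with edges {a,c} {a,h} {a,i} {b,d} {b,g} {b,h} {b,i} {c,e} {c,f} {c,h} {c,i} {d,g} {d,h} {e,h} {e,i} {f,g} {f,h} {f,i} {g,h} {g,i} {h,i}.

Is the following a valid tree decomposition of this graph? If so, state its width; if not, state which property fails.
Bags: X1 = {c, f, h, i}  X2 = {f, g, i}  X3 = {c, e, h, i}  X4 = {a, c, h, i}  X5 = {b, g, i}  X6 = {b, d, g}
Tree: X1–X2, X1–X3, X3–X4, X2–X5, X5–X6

No — edge (h,g) lies in no bag.

A tree decomposition must satisfy three properties: every vertex lies in some bag; for every edge, both endpoints lie together in some bag; and for every vertex, the bags containing it form a connected subtree. Here edge (h,g) lies in no bag, so the decomposition is invalid.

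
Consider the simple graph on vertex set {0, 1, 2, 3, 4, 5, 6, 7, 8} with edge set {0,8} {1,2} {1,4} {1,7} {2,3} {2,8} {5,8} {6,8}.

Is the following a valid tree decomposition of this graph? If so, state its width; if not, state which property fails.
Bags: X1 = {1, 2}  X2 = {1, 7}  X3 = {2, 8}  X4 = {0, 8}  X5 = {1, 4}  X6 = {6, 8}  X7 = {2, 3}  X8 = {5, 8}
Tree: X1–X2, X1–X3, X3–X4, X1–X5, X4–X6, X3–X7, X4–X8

Yes; width 1.

Every vertex of G appears in some bag (union = {0, 1, 2, 3, 4, 5, 6, 7, 8}); every edge is covered by a bag; and for each vertex v the set of bags containing v is connected in the bag tree. The decomposition is therefore valid. The largest bag has 2 vertices, so the width is 1.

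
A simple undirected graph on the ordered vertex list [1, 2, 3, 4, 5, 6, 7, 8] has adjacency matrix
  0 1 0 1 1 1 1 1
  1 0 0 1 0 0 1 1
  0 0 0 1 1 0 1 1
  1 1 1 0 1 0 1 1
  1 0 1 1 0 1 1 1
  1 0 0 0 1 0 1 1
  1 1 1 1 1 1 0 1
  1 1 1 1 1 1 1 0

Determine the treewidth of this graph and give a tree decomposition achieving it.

Treewidth 4.
One optimal decomposition is:
Bags: B1 = {1, 4, 5, 7, 8}  B2 = {3, 4, 5, 7, 8}  B3 = {1, 5, 6, 7, 8}  B4 = {1, 2, 4, 7, 8}
Tree: B1–B2, B1–B3, B1–B4

Every bag has size at most 5, so the width is 5 − 1 = 4 and tw(G) ≤ 4. For the lower bound, the 5 vertices {1, 2, 4, 7, 8} are pairwise adjacent, and any tree decomposition puts a clique entirely inside one bag — forcing width ≥ 4. Combining the bounds, tw(G) = 4.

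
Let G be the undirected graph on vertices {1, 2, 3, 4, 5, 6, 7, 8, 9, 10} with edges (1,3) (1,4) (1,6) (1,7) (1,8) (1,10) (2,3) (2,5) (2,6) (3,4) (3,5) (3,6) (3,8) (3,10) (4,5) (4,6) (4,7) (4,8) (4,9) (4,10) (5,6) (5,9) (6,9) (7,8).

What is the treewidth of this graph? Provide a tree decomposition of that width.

The largest bag has 4 vertices, giving width 3; this decomposition certifies tw(G) ≤ 3. Conversely, {2, 3, 5, 6} is a clique of size 4, and the vertices of any clique must share a bag in every tree decomposition; so some bag has ≥ 4 vertices and tw(G) ≥ 3. Therefore the treewidth is 3.

Treewidth 3.
One optimal decomposition is:
Bags: B1 = {1, 3, 4, 10}  B2 = {1, 3, 4, 6}  B3 = {1, 3, 4, 8}  B4 = {3, 4, 5, 6}  B5 = {2, 3, 5, 6}  B6 = {1, 4, 7, 8}  B7 = {4, 5, 6, 9}
Tree: B1–B2, B2–B3, B2–B4, B4–B5, B3–B6, B4–B7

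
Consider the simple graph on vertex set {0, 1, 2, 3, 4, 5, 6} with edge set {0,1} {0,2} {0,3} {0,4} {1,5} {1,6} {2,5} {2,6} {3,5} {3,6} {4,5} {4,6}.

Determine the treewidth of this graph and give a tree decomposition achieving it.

Each bag holds 4 vertices, so the decomposition has width 3, which upper-bounds the treewidth. For the lower bound: the 4 vertex sets {2,5}, {3,6}, {0}, {4} are disjoint, each induces a connected subgraph, and every pair is joined by at least one edge of G. Contracting each set to a single vertex therefore yields K_{4} as a minor, and since treewidth is minor-monotone, tw(G) ≥ tw(K_{4}) = 3. Combining the bounds, tw(G) = 3.

Treewidth 3.
One optimal decomposition is:
Bags: B1 = {0, 2, 5, 6}  B2 = {0, 3, 5, 6}  B3 = {0, 4, 5, 6}  B4 = {0, 1, 5, 6}
Tree: B1–B2, B2–B3, B3–B4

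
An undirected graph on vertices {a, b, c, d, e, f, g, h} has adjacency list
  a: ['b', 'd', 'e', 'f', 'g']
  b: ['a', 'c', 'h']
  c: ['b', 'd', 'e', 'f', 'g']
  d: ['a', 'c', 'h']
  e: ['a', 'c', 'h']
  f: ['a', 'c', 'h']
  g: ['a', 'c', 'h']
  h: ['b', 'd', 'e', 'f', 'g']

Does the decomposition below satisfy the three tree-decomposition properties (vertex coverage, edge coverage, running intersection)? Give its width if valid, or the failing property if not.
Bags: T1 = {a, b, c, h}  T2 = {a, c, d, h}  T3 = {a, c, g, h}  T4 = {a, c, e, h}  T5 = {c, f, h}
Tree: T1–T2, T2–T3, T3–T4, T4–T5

A tree decomposition must satisfy three properties: every vertex lies in some bag; for every edge, both endpoints lie together in some bag; and for every vertex, the bags containing it form a connected subtree. Here edge (a,f) lies in no bag, so the decomposition is invalid.

No — edge (a,f) lies in no bag.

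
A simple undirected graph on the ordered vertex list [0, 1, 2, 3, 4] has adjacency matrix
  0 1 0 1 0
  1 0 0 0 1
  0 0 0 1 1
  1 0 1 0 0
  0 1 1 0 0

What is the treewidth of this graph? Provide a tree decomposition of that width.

Treewidth 2.
Bags: B1 = {2, 3, 4}  B2 = {1, 3, 4}  B3 = {0, 1, 3}
Tree: B1–B2, B2–B3

Every bag has size at most 3, so the width is 3 − 1 = 2 and tw(G) ≤ 2. For the lower bound, G contains the cycle 3–2–4–1–0–3, so G is not a forest; only forests have treewidth ≤ 1, hence tw(G) ≥ 2. Therefore the treewidth is 2.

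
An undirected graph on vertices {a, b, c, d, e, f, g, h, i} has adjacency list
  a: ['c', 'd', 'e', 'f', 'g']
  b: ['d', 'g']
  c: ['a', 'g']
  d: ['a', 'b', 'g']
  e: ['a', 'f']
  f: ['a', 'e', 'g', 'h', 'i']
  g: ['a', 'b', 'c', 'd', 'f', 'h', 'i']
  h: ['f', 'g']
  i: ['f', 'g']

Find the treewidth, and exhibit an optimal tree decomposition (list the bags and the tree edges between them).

Each bag holds 3 vertices, so the decomposition has width 2, which upper-bounds the treewidth. For the lower bound, the 3 vertices {a, d, g} are pairwise adjacent, and any tree decomposition puts a clique entirely inside one bag — forcing width ≥ 2. Therefore the treewidth is 2.

Treewidth 2.
One such decomposition:
Bags: B1 = {a, f, g}  B2 = {f, g, i}  B3 = {a, d, g}  B4 = {a, c, g}  B5 = {b, d, g}  B6 = {a, e, f}  B7 = {f, g, h}
Tree: B1–B2, B1–B3, B3–B4, B3–B5, B1–B6, B2–B7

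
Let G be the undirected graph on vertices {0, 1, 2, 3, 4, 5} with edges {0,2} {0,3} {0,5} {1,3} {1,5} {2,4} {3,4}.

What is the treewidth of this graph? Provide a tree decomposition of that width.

Each bag holds 3 vertices, so the decomposition has width 2, which upper-bounds the treewidth. For the lower bound, G contains the cycle 2–4–3–0–2, so G is not a forest; only forests have treewidth ≤ 1, hence tw(G) ≥ 2. Combining the bounds, tw(G) = 2.

Treewidth 2.
One such decomposition:
Bags: B1 = {0, 2, 4}  B2 = {0, 3, 4}  B3 = {0, 3, 5}  B4 = {1, 3, 5}
Tree: B1–B2, B2–B3, B3–B4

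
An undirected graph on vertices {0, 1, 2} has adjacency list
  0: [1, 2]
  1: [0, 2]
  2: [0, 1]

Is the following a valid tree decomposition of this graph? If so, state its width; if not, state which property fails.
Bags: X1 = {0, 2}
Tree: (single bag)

A tree decomposition must satisfy three properties: every vertex lies in some bag; for every edge, both endpoints lie together in some bag; and for every vertex, the bags containing it form a connected subtree. Here vertex 1 appears in no bag, so the decomposition is invalid.

No — vertex 1 appears in no bag.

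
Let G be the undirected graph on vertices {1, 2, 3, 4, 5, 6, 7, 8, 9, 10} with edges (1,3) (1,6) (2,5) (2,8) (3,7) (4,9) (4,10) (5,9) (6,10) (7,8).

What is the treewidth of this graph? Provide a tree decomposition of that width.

Each bag holds 3 vertices, so the decomposition has width 2, which upper-bounds the treewidth. For the lower bound, G contains the cycle 6–1–3–7–8–2–5–9–4–10–6, so G is not a forest; only forests have treewidth ≤ 1, hence tw(G) ≥ 2. Hence tw(G) = 2 exactly.

Treewidth 2.
Bags: B1 = {1, 3, 6}  B2 = {3, 6, 7}  B3 = {6, 7, 8}  B4 = {2, 6, 8}  B5 = {2, 5, 6}  B6 = {5, 6, 9}  B7 = {4, 6, 9}  B8 = {4, 6, 10}
Tree: B1–B2, B2–B3, B3–B4, B4–B5, B5–B6, B6–B7, B7–B8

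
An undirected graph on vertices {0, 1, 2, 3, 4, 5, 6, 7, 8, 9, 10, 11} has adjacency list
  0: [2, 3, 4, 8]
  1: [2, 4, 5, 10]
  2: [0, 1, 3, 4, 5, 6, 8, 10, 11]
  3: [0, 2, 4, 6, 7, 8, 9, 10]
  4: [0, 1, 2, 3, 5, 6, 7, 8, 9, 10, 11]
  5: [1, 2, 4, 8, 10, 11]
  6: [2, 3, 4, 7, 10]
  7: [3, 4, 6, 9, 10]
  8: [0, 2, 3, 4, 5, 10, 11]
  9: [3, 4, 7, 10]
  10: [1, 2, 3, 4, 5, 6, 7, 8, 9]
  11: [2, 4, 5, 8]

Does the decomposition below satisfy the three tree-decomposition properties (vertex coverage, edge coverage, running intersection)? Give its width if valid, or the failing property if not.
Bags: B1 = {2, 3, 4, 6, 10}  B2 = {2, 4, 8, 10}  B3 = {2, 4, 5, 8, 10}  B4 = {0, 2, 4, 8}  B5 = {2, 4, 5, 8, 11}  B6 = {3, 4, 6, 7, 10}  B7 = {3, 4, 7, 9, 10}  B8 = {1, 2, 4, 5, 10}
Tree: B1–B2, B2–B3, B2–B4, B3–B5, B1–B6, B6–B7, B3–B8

A tree decomposition must satisfy three properties: every vertex lies in some bag; for every edge, both endpoints lie together in some bag; and for every vertex, the bags containing it form a connected subtree. Here edge (3,8) lies in no bag, so the decomposition is invalid.

No — edge (3,8) lies in no bag.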